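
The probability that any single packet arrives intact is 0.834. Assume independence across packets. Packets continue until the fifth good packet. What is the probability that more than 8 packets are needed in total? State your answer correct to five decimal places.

0.03024

Needing more than 8 packets ⇔ fewer than 5 successes in the first 8. With X ~ Binomial(8, 0.834), P(Y > 8) = P(X ≤ 4).
  k=0: C(8,0)·0.834^0·0.166^8 = 0.0000006
  k=1: C(8,1)·0.834^1·0.166^7 = 0.0000232
  k=2: C(8,2)·0.834^2·0.166^6 = 0.0004075
  k=3: C(8,3)·0.834^3·0.166^5 = 0.0040947
  k=4: C(8,4)·0.834^4·0.166^4 = 0.0257155
P(X ≤ 4) = 0.0302415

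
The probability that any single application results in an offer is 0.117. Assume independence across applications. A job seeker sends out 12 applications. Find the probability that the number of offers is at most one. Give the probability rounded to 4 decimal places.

0.5819

X ~ Binomial(12, 0.117); P(X ≤ 1) = Σ C(12,k) p^k (1−p)^(12−k) over k:
  k=0: C(12,0)·0.117^0·0.883^12 = 0.224661
  k=1: C(12,1)·0.117^1·0.883^11 = 0.357219
Total = 0.581881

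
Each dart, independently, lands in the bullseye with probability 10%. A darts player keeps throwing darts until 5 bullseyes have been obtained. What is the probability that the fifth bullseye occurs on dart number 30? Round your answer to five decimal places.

0.01705

Y = trial on which the fifth success occurs; negative binomial, r=5, p=0.10.
P(Y=30) = C(29,4) · p^5 · (1−p)^25
= 23751 · 1e-05 · 0.07179 = 0.0170508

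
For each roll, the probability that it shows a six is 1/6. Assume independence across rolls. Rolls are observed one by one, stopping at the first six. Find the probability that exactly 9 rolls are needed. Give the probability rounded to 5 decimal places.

0.03876

Geometric (trials to first success), p = 0.166667.
P(Y = 9) = (1−p)^8 · p = 0.23257 · 0.166667 = 0.0387613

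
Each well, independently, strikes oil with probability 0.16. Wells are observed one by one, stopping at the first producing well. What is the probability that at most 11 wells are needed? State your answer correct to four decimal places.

Y = number of wells to the first success; geometric, p = 0.16.
P(Y ≤ 11) = 1 − (1−p)^11 = 1 − 0.146917 = 0.853083

0.8531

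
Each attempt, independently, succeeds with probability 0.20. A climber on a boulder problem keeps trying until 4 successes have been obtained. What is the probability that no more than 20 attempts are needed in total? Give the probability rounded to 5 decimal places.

Finishing within 20 attempts ⇔ at least 4 successes in the first 20. With X ~ Binomial(20, 0.20), P(Y ≤ 20) = 1 − P(X ≤ 3).
  k=0: C(20,0)·0.20^0·0.80^20 = 0.0115292
  k=1: C(20,1)·0.20^1·0.80^19 = 0.0576461
  k=2: C(20,2)·0.20^2·0.80^18 = 0.1369094
  k=3: C(20,3)·0.20^3·0.80^17 = 0.2053641
1 − 0.4114489 = 0.5885511

0.58855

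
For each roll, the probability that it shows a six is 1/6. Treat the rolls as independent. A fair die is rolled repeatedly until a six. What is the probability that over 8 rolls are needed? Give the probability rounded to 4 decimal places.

0.2326

Y = number of rolls to the first success; geometric, p = 0.166667.
P(Y > 8) = P(first 8 all fail) = (1−p)^8 = 0.232568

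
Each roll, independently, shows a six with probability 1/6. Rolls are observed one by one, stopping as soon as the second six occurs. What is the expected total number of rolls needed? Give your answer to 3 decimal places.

12.000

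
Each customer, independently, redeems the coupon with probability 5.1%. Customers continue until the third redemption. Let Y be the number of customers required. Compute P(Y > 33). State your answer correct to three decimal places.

Needing more than 33 customers ⇔ fewer than 3 successes in the first 33. With X ~ Binomial(33, 0.051), P(Y > 33) = P(X ≤ 2).
  k=0: C(33,0)·0.051^0·0.949^33 = 0.17774
  k=1: C(33,1)·0.051^1·0.949^32 = 0.31521
  k=2: C(33,2)·0.051^2·0.949^31 = 0.27104
P(X ≤ 2) = 0.76399

0.764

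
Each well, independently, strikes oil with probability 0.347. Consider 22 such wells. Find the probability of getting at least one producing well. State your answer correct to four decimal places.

0.9999

P(at least one) = 1 − P(none) = 1 − (1 − 0.347)^22
= 1 − 0.000085 = 0.999915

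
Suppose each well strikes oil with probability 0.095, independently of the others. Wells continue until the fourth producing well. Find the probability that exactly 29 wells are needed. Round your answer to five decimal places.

0.02200

Y = trial on which the fourth success occurs; negative binomial, r=4, p=0.095.
P(Y=29) = C(28,3) · p^4 · (1−p)^25
= 3276 · 8.1451e-05 · 0.082455 = 0.0220015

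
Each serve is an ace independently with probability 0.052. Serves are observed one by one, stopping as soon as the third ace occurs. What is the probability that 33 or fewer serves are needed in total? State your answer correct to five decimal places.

0.24490

Finishing within 33 serves ⇔ at least 3 successes in the first 33. With X ~ Binomial(33, 0.052), P(Y ≤ 33) = 1 − P(X ≤ 2).
  k=0: C(33,0)·0.052^0·0.948^33 = 0.1716624
  k=1: C(33,1)·0.052^1·0.948^32 = 0.3107306
  k=2: C(33,2)·0.052^2·0.948^31 = 0.2727087
1 − 0.7551018 = 0.2448982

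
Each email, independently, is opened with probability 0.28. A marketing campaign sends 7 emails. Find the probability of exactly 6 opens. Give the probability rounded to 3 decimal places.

0.002

X ~ Binomial(n=7, p=0.28).
P(X=6) = C(7,6) · p^6 · (1−p)^1
= 7 · 0.00048189 · 0.72 = 0.00243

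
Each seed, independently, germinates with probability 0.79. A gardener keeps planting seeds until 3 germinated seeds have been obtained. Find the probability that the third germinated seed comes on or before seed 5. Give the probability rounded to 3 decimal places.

0.934

Finishing within 5 seeds ⇔ at least 3 successes in the first 5. With X ~ Binomial(5, 0.79), P(Y ≤ 5) = 1 − P(X ≤ 2).
  k=0: C(5,0)·0.79^0·0.21^5 = 0.00041
  k=1: C(5,1)·0.79^1·0.21^4 = 0.00768
  k=2: C(5,2)·0.79^2·0.21^3 = 0.05780
1 − 0.06589 = 0.93411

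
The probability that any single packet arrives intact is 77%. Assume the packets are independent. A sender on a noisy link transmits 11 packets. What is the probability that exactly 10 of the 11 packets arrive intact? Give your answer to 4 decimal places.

X ~ Binomial(n=11, p=0.77).
P(X=10) = C(11,10) · p^10 · (1−p)^1
= 11 · 0.073267 · 0.23 = 0.185365

0.1854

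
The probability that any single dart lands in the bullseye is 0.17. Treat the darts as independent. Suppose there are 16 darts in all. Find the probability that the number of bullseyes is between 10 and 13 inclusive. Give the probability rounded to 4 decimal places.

X ~ Binomial(16, 0.17); P(10 ≤ X ≤ 13) = Σ C(16,k) p^k (1−p)^(16−k) over k:
  k=10: C(16,10)·0.17^10·0.83^6 = 0.000053
  k=11: C(16,11)·0.17^11·0.83^5 = 0.000006
  k=12: C(16,12)·0.17^12·0.83^4 = 0.000001
  k=13: C(16,13)·0.17^13·0.83^3 = 0.000000
Total = 0.000059

0.0001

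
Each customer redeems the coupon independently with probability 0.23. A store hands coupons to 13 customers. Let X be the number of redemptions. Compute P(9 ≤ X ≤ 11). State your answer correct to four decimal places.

X ~ Binomial(13, 0.23); P(9 ≤ X ≤ 11) = Σ C(13,k) p^k (1−p)^(13−k) over k:
  k=9: C(13,9)·0.23^9·0.77^4 = 0.000453
  k=10: C(13,10)·0.23^10·0.77^3 = 0.000054
  k=11: C(13,11)·0.23^11·0.77^2 = 0.000004
Total = 0.000511

0.0005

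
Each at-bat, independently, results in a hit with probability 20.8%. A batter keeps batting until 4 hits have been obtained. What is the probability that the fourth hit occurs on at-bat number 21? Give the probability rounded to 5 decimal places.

0.04050

Y = trial on which the fourth success occurs; negative binomial, r=4, p=0.208.
P(Y=21) = C(20,3) · p^4 · (1−p)^17
= 1140 · 0.0018718 · 0.018981 = 0.0405029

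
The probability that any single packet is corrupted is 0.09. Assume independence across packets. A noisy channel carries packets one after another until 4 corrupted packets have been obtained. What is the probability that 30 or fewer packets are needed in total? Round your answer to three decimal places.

0.283

Finishing within 30 packets ⇔ at least 4 successes in the first 30. With X ~ Binomial(30, 0.09), P(Y ≤ 30) = 1 − P(X ≤ 3).
  k=0: C(30,0)·0.09^0·0.91^30 = 0.05905
  k=1: C(30,1)·0.09^1·0.91^29 = 0.17521
  k=2: C(30,2)·0.09^2·0.91^28 = 0.25127
  k=3: C(30,3)·0.09^3·0.91^27 = 0.23194
1 − 0.71747 = 0.28253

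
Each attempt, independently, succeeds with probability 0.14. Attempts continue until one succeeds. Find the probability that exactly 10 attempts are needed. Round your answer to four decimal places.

Geometric (trials to first success), p = 0.14.
P(Y = 10) = (1−p)^9 · p = 0.25733 · 0.14 = 0.036026

0.0360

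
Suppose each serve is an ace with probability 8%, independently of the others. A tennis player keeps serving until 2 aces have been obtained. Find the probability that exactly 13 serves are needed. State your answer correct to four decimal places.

0.0307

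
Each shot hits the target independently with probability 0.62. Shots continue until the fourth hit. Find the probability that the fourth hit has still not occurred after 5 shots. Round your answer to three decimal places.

Needing more than 5 shots ⇔ fewer than 4 successes in the first 5. With X ~ Binomial(5, 0.62), P(Y > 5) = P(X ≤ 3).
  k=0: C(5,0)·0.62^0·0.38^5 = 0.00792
  k=1: C(5,1)·0.62^1·0.38^4 = 0.06464
  k=2: C(5,2)·0.62^2·0.38^3 = 0.21093
  k=3: C(5,3)·0.62^3·0.38^2 = 0.34415
P(X ≤ 3) = 0.62764

0.628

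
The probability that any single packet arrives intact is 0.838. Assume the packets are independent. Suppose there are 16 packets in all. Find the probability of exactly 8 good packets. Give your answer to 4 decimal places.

X ~ Binomial(n=16, p=0.838).
P(X=8) = C(16,8) · p^8 · (1−p)^8
= 12870 · 0.24319 · 4.7437e-07 = 0.001485

0.0015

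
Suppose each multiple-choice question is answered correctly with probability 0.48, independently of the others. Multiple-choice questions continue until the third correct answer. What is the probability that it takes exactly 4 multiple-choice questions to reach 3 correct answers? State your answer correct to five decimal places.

Y = trial on which the third success occurs; negative binomial, r=3, p=0.48.
P(Y=4) = C(3,2) · p^3 · (1−p)^1
= 3 · 0.11059 · 0.52 = 0.1725235

0.17252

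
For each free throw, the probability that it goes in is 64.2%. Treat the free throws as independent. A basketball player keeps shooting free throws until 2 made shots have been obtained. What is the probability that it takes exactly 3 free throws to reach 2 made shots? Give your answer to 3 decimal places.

0.295

Y = trial on which the second success occurs; negative binomial, r=2, p=0.642.
P(Y=3) = C(2,1) · p^2 · (1−p)^1
= 2 · 0.41216 · 0.358 = 0.29511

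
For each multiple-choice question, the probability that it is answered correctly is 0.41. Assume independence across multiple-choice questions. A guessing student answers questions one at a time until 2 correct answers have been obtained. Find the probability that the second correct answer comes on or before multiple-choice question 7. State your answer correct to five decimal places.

0.85406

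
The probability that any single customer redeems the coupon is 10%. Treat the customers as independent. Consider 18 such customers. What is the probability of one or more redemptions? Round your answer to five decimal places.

0.84991

P(at least one) = 1 − P(none) = 1 − (1 − 0.10)^18
= 1 − 0.1500946 = 0.8499054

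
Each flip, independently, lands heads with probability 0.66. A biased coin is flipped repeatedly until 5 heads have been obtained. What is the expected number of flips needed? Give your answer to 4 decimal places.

7.5758

Y = total flips until the fifth success; negative binomial with r=5, p=0.66.
E[Y] = r / p = 5 / 0.66 = 7.575758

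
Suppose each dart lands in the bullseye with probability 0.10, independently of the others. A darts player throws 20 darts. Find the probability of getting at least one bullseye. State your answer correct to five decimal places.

0.87842

P(at least one) = 1 − P(none) = 1 − (1 − 0.10)^20
= 1 − 0.1215767 = 0.8784233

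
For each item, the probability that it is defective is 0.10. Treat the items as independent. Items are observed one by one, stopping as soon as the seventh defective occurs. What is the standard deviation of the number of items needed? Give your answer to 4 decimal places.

Y = total items until the seventh success; negative binomial with r=7, p=0.10.
SD(Y) = √[r(1−p)/p²] = √(630.000000) = 25.099801

25.0998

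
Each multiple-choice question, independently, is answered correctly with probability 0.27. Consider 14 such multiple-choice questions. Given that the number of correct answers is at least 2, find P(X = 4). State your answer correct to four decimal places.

0.2473

X ~ Binomial(14, 0.27). Want P(X=4 | X≥2) = P(X=4) / P(X≥2).
P(X=4) = C(14,4)·0.27^4·0.73^10 = 0.228622
P(X≥2) = 1 − 0.012205 − 0.063196 = 0.924600
Ratio = 0.228622 / 0.924600 = 0.247266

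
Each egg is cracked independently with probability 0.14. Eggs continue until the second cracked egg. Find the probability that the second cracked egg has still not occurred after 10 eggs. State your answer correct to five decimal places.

0.58156

Needing more than 10 eggs ⇔ fewer than 2 successes in the first 10. With X ~ Binomial(10, 0.14), P(Y > 10) = P(X ≤ 1).
  k=0: C(10,0)·0.14^0·0.86^10 = 0.2213016
  k=1: C(10,1)·0.14^1·0.86^9 = 0.3602584
P(X ≤ 1) = 0.5815600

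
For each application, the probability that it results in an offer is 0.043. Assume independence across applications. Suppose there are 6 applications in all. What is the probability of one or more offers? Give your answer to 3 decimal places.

P(at least one) = 1 − P(none) = 1 − (1 − 0.043)^6
= 1 − 0.76820 = 0.23180

0.232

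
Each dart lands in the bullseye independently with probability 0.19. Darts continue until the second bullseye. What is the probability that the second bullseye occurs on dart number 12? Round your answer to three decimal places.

0.048

Y = trial on which the second success occurs; negative binomial, r=2, p=0.19.
P(Y=12) = C(11,1) · p^2 · (1−p)^10
= 11 · 0.0361 · 0.12158 = 0.04828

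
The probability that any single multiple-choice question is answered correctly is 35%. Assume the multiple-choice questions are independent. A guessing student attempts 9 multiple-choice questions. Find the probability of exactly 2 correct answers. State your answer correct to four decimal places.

0.2162

X ~ Binomial(n=9, p=0.35).
P(X=2) = C(9,2) · p^2 · (1−p)^7
= 36 · 0.1225 · 0.049022 = 0.216188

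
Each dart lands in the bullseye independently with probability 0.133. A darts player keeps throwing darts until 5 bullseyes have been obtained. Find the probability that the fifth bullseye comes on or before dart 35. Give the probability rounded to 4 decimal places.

0.5057

Finishing within 35 darts ⇔ at least 5 successes in the first 35. With X ~ Binomial(35, 0.133), P(Y ≤ 35) = 1 − P(X ≤ 4).
  k=0: C(35,0)·0.133^0·0.867^35 = 0.006771
  k=1: C(35,1)·0.133^1·0.867^34 = 0.036355
  k=2: C(35,2)·0.133^2·0.867^33 = 0.094809
  k=3: C(35,3)·0.133^3·0.867^32 = 0.159984
  k=4: C(35,4)·0.133^4·0.867^31 = 0.196335
1 − 0.494255 = 0.505745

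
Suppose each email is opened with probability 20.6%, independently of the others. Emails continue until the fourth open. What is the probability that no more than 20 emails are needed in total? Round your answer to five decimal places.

0.61433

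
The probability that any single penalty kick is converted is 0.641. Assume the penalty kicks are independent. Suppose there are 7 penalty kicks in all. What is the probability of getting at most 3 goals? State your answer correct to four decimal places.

X ~ Binomial(7, 0.641); P(X ≤ 3) = Σ C(7,k) p^k (1−p)^(7−k) over k:
  k=0: C(7,0)·0.641^0·0.359^7 = 0.000769
  k=1: C(7,1)·0.641^1·0.359^6 = 0.009606
  k=2: C(7,2)·0.641^2·0.359^5 = 0.051453
  k=3: C(7,3)·0.641^3·0.359^4 = 0.153116
Total = 0.214942

0.2149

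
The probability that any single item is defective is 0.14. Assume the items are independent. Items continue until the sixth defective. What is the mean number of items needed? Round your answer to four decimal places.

42.8571

Y = total items until the sixth success; negative binomial with r=6, p=0.14.
E[Y] = r / p = 6 / 0.14 = 42.857143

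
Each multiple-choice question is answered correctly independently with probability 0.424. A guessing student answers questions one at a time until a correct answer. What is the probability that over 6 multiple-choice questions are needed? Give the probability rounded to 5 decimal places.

Y = number of multiple-choice questions to the first success; geometric, p = 0.424.
P(Y > 6) = P(first 6 all fail) = (1−p)^6 = 0.0365203

0.03652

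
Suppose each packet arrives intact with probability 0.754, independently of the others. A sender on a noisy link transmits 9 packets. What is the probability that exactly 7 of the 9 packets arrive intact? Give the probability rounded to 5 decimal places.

0.30184

X ~ Binomial(n=9, p=0.754).
P(X=7) = C(9,7) · p^7 · (1−p)^2
= 36 · 0.13855 · 0.060516 = 0.3018368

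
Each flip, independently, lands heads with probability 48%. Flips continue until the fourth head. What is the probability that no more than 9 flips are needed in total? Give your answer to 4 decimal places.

0.7052

Finishing within 9 flips ⇔ at least 4 successes in the first 9. With X ~ Binomial(9, 0.48), P(Y ≤ 9) = 1 − P(X ≤ 3).
  k=0: C(9,0)·0.48^0·0.52^9 = 0.002780
  k=1: C(9,1)·0.48^1·0.52^8 = 0.023095
  k=2: C(9,2)·0.48^2·0.52^7 = 0.085272
  k=3: C(9,3)·0.48^3·0.52^6 = 0.183664
1 − 0.294810 = 0.705190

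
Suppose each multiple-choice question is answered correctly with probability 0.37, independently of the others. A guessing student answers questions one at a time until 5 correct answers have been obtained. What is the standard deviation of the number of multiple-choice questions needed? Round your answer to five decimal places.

4.79682

Y = total multiple-choice questions until the fifth success; negative binomial with r=5, p=0.37.
SD(Y) = √[r(1−p)/p²] = √(23.0094960) = 4.7968214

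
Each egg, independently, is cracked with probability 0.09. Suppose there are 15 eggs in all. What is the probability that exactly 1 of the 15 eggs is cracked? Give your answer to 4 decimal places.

X ~ Binomial(n=15, p=0.09).
P(X=1) = C(15,1) · p^1 · (1−p)^14
= 15 · 0.09 · 0.26704 = 0.360507

0.3605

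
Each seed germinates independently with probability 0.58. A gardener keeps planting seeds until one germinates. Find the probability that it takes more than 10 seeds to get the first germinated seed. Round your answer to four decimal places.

0.0002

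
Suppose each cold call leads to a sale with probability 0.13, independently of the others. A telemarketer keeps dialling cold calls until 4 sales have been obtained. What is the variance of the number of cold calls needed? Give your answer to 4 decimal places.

205.9172

Y = total cold calls until the fourth success; negative binomial with r=4, p=0.13.
Var(Y) = r(1−p)/p² = 4·0.87 / 0.13² = 205.917160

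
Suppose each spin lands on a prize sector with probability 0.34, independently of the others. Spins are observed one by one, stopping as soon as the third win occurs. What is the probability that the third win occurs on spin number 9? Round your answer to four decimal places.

Y = trial on which the third success occurs; negative binomial, r=3, p=0.34.
P(Y=9) = C(8,2) · p^3 · (1−p)^6
= 28 · 0.039304 · 0.082654 = 0.090962

0.0910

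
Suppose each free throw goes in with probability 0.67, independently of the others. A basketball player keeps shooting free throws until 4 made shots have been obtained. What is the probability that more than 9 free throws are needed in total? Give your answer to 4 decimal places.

0.0404

Needing more than 9 free throws ⇔ fewer than 4 successes in the first 9. With X ~ Binomial(9, 0.67), P(Y > 9) = P(X ≤ 3).
  k=0: C(9,0)·0.67^0·0.33^9 = 0.000046
  k=1: C(9,1)·0.67^1·0.33^8 = 0.000848
  k=2: C(9,2)·0.67^2·0.33^7 = 0.006887
  k=3: C(9,3)·0.67^3·0.33^6 = 0.032628
P(X ≤ 3) = 0.040410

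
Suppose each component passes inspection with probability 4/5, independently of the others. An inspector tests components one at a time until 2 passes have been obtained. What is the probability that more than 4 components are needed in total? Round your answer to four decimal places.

0.0272

Needing more than 4 components ⇔ fewer than 2 successes in the first 4. With X ~ Binomial(4, 0.80), P(Y > 4) = P(X ≤ 1).
  k=0: C(4,0)·0.80^0·0.20^4 = 0.001600
  k=1: C(4,1)·0.80^1·0.20^3 = 0.025600
P(X ≤ 1) = 0.027200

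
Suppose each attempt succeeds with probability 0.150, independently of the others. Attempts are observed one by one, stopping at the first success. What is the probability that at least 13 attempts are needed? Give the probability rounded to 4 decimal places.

0.1422

Y = number of attempts to the first success; geometric, p = 0.15.
P(Y > 12) = P(first 12 all fail) = (1−p)^12 = 0.142242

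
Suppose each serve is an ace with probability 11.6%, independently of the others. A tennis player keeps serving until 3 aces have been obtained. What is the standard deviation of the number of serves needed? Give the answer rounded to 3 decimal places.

Y = total serves until the third success; negative binomial with r=3, p=0.116.
SD(Y) = √[r(1−p)/p²] = √(197.08680) = 14.03876

14.039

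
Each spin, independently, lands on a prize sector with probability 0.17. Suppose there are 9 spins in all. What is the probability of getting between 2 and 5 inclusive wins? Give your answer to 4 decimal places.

0.4672

X ~ Binomial(9, 0.17); P(2 ≤ X ≤ 5) = Σ C(9,k) p^k (1−p)^(9−k) over k:
  k=2: C(9,2)·0.17^2·0.83^7 = 0.282323
  k=3: C(9,3)·0.17^3·0.83^6 = 0.134926
  k=4: C(9,4)·0.17^4·0.83^5 = 0.041453
  k=5: C(9,5)·0.17^5·0.83^4 = 0.008490
Total = 0.467193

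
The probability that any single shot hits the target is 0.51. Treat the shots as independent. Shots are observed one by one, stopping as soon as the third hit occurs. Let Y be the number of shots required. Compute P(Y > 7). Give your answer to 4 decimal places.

0.2105

Needing more than 7 shots ⇔ fewer than 3 successes in the first 7. With X ~ Binomial(7, 0.51), P(Y > 7) = P(X ≤ 2).
  k=0: C(7,0)·0.51^0·0.49^7 = 0.006782
  k=1: C(7,1)·0.51^1·0.49^6 = 0.049413
  k=2: C(7,2)·0.51^2·0.49^5 = 0.154291
P(X ≤ 2) = 0.210486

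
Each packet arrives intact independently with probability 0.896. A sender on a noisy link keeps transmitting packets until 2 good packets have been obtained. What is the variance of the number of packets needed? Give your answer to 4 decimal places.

0.2591

Y = total packets until the second success; negative binomial with r=2, p=0.896.
Var(Y) = r(1−p)/p² = 2·0.104 / 0.896² = 0.259088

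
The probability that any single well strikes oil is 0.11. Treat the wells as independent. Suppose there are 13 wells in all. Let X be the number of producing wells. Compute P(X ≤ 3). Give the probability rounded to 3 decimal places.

X ~ Binomial(13, 0.11); P(X ≤ 3) = Σ C(13,k) p^k (1−p)^(13−k) over k:
  k=0: C(13,0)·0.11^0·0.89^13 = 0.21982
  k=1: C(13,1)·0.11^1·0.89^12 = 0.35320
  k=2: C(13,2)·0.11^2·0.89^11 = 0.26192
  k=3: C(13,3)·0.11^3·0.89^10 = 0.11870
Total = 0.95364

0.954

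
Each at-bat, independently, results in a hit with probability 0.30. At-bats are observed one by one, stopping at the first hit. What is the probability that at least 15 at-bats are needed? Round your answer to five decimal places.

0.00678

Y = number of at-bats to the first success; geometric, p = 0.30.
P(Y > 14) = P(first 14 all fail) = (1−p)^14 = 0.0067822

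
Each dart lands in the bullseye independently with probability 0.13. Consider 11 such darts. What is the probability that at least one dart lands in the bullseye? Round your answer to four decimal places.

0.7839

P(at least one) = 1 − P(none) = 1 − (1 − 0.13)^11
= 1 − 0.216128 = 0.783872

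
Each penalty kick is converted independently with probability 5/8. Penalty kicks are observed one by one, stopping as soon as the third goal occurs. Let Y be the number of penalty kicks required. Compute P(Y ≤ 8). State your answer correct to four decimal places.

0.9640

Finishing within 8 penalty kicks ⇔ at least 3 successes in the first 8. With X ~ Binomial(8, 0.625), P(Y ≤ 8) = 1 − P(X ≤ 2).
  k=0: C(8,0)·0.625^0·0.375^8 = 0.000391
  k=1: C(8,1)·0.625^1·0.375^7 = 0.005214
  k=2: C(8,2)·0.625^2·0.375^6 = 0.030416
1 − 0.036022 = 0.963978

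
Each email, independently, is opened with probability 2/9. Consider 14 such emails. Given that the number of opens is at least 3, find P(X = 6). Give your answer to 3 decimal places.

0.077

X ~ Binomial(14, 0.222222). Want P(X=6 | X≥3) = P(X=6) / P(X≥3).
P(X=6) = C(14,6)·0.222222^6·0.777778^8 = 0.04843
P(X≥3) = 1 − 0.02965 − 0.11859 − 0.22023 = 0.63153
Ratio = 0.04843 / 0.63153 = 0.07669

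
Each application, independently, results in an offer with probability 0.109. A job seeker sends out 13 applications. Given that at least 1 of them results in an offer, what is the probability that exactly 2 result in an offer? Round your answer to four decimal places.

0.3351

X ~ Binomial(13, 0.109). Want P(X=2 | X≥1) = P(X=2) / P(X≥1).
P(X=2) = C(13,2)·0.109^2·0.891^11 = 0.260377
P(X≥1) = 1 − 0.223054 = 0.776946
Ratio = 0.260377 / 0.776946 = 0.335129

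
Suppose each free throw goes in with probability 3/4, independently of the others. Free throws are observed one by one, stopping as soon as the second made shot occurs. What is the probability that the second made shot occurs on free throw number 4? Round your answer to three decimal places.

0.105

Y = trial on which the second success occurs; negative binomial, r=2, p=0.75.
P(Y=4) = C(3,1) · p^2 · (1−p)^2
= 3 · 0.5625 · 0.0625 = 0.10547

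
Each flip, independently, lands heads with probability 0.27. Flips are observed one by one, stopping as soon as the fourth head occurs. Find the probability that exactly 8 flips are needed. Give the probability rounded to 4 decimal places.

Y = trial on which the fourth success occurs; negative binomial, r=4, p=0.27.
P(Y=8) = C(7,3) · p^4 · (1−p)^4
= 35 · 0.0053144 · 0.28398 = 0.052822

0.0528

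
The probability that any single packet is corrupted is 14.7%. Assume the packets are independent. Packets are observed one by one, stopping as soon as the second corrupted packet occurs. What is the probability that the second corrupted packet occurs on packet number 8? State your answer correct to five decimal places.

Y = trial on which the second success occurs; negative binomial, r=2, p=0.147.
P(Y=8) = C(7,1) · p^2 · (1−p)^6
= 7 · 0.021609 · 0.38521 = 0.0582676

0.05827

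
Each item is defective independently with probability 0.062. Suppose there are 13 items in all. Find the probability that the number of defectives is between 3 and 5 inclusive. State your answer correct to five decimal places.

0.04258

X ~ Binomial(13, 0.062); P(3 ≤ X ≤ 5) = Σ C(13,k) p^k (1−p)^(13−k) over k:
  k=3: C(13,3)·0.062^3·0.938^10 = 0.0359393
  k=4: C(13,4)·0.062^4·0.938^9 = 0.0059388
  k=5: C(13,5)·0.062^5·0.938^8 = 0.0007066
Total = 0.0425847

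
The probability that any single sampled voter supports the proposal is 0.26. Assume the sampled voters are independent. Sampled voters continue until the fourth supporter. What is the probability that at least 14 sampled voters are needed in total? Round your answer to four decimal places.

0.5507

Needing more than 13 sampled voters ⇔ fewer than 4 successes in the first 13. With X ~ Binomial(13, 0.26), P(Y > 13) = P(X ≤ 3).
  k=0: C(13,0)·0.26^0·0.74^13 = 0.019953
  k=1: C(13,1)·0.26^1·0.74^12 = 0.091138
  k=2: C(13,2)·0.26^2·0.74^11 = 0.192128
  k=3: C(13,3)·0.26^3·0.74^10 = 0.247516
P(X ≤ 3) = 0.550735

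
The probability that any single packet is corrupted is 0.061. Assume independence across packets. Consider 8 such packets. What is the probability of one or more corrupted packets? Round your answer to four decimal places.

P(at least one) = 1 − P(none) = 1 − (1 − 0.061)^8
= 1 − 0.604400 = 0.395600

0.3956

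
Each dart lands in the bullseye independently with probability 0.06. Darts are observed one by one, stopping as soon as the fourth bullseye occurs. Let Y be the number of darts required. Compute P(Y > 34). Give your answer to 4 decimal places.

Needing more than 34 darts ⇔ fewer than 4 successes in the first 34. With X ~ Binomial(34, 0.06), P(Y > 34) = P(X ≤ 3).
  k=0: C(34,0)·0.06^0·0.94^34 = 0.121996
  k=1: C(34,1)·0.06^1·0.94^33 = 0.264758
  k=2: C(34,2)·0.06^2·0.94^32 = 0.278841
  k=3: C(34,3)·0.06^3·0.94^31 = 0.189849
P(X ≤ 3) = 0.855445

0.8554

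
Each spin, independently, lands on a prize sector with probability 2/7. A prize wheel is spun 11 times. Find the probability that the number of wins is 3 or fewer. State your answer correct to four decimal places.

0.6114

X ~ Binomial(11, 0.285714); P(X ≤ 3) = Σ C(11,k) p^k (1−p)^(11−k) over k:
  k=0: C(11,0)·0.285714^0·0.714286^11 = 0.024694
  k=1: C(11,1)·0.285714^1·0.714286^10 = 0.108654
  k=2: C(11,2)·0.285714^2·0.714286^9 = 0.217307
  k=3: C(11,3)·0.285714^3·0.714286^8 = 0.260769
Total = 0.611424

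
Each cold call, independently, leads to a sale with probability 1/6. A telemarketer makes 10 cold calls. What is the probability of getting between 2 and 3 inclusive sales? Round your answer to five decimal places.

X ~ Binomial(10, 0.166667); P(2 ≤ X ≤ 3) = Σ C(10,k) p^k (1−p)^(10−k) over k:
  k=2: C(10,2)·0.166667^2·0.833333^8 = 0.2907100
  k=3: C(10,3)·0.166667^3·0.833333^7 = 0.1550454
Total = 0.4457554

0.44576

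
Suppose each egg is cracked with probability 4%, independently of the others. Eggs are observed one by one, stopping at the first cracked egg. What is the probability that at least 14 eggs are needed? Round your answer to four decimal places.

Y = number of eggs to the first success; geometric, p = 0.04.
P(Y > 13) = P(first 13 all fail) = (1−p)^13 = 0.588201

0.5882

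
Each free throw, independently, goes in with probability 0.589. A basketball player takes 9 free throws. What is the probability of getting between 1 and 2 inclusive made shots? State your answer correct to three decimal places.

X ~ Binomial(9, 0.589); P(1 ≤ X ≤ 2) = Σ C(9,k) p^k (1−p)^(9−k) over k:
  k=1: C(9,1)·0.589^1·0.411^8 = 0.00432
  k=2: C(9,2)·0.589^2·0.411^7 = 0.02474
Total = 0.02906

0.029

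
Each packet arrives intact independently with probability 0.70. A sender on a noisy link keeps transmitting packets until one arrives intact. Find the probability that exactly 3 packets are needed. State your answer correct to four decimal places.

Geometric (trials to first success), p = 0.70.
P(Y = 3) = (1−p)^2 · p = 0.09 · 0.70 = 0.063000

0.0630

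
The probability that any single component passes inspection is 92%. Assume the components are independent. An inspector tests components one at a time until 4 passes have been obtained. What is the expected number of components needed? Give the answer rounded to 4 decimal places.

4.3478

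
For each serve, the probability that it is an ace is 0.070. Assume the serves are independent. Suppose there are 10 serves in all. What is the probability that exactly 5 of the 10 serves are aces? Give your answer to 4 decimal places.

X ~ Binomial(n=10, p=0.07).
P(X=5) = C(10,5) · p^5 · (1−p)^5
= 252 · 1.6807e-06 · 0.69569 = 0.000295

0.0003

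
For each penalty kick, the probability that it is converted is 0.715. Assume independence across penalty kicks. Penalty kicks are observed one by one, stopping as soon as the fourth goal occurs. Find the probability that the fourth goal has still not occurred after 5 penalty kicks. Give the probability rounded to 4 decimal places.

0.4407

Needing more than 5 penalty kicks ⇔ fewer than 4 successes in the first 5. With X ~ Binomial(5, 0.715), P(Y > 5) = P(X ≤ 3).
  k=0: C(5,0)·0.715^0·0.285^5 = 0.001880
  k=1: C(5,1)·0.715^1·0.285^4 = 0.023586
  k=2: C(5,2)·0.715^2·0.285^3 = 0.118344
  k=3: C(5,3)·0.715^3·0.285^2 = 0.296898
P(X ≤ 3) = 0.440709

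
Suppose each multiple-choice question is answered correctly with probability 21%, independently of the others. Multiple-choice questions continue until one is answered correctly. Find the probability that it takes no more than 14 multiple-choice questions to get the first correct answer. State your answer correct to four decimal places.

0.9631

Y = number of multiple-choice questions to the first success; geometric, p = 0.21.
P(Y ≤ 14) = 1 − (1−p)^14 = 1 − 0.036879 = 0.963121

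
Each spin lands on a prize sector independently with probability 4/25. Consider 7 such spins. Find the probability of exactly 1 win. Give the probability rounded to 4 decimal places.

0.3935

X ~ Binomial(n=7, p=0.16).
P(X=1) = C(7,1) · p^1 · (1−p)^6
= 7 · 0.16 · 0.3513 = 0.393454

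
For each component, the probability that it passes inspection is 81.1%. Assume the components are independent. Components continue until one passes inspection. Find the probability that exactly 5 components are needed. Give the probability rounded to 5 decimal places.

0.00103

Geometric (trials to first success), p = 0.811.
P(Y = 5) = (1−p)^4 · p = 0.001276 · 0.811 = 0.0010348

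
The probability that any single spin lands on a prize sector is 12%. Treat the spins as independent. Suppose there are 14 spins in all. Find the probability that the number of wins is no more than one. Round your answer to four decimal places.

X ~ Binomial(14, 0.12); P(X ≤ 1) = Σ C(14,k) p^k (1−p)^(14−k) over k:
  k=0: C(14,0)·0.12^0·0.88^14 = 0.167016
  k=1: C(14,1)·0.12^1·0.88^13 = 0.318848
Total = 0.485864

0.4859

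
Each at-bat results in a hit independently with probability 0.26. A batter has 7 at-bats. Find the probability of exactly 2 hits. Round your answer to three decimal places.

X ~ Binomial(n=7, p=0.26).
P(X=2) = C(7,2) · p^2 · (1−p)^5
= 21 · 0.0676 · 0.2219 = 0.31501

0.315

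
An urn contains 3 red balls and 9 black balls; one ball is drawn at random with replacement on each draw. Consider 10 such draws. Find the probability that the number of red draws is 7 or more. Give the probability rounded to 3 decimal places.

X ~ Binomial(10, 0.25); P(X ≥ 7) = Σ C(10,k) p^k (1−p)^(10−k) over k:
  k=7: C(10,7)·0.25^7·0.75^3 = 0.00309
  k=8: C(10,8)·0.25^8·0.75^2 = 0.00039
  k=9: C(10,9)·0.25^9·0.75^1 = 0.00003
  k=10: C(10,10)·0.25^10·0.75^0 = 0.00000
Total = 0.00351

0.004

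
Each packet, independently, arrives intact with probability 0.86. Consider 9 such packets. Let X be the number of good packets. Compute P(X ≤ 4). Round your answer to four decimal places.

0.0041

X ~ Binomial(9, 0.86); P(X ≤ 4) = Σ C(9,k) p^k (1−p)^(9−k) over k:
  k=0: C(9,0)·0.86^0·0.14^9 = 0.000000
  k=1: C(9,1)·0.86^1·0.14^8 = 0.000001
  k=2: C(9,2)·0.86^2·0.14^7 = 0.000028
  k=3: C(9,3)·0.86^3·0.14^6 = 0.000402
  k=4: C(9,4)·0.86^4·0.14^5 = 0.003707
Total = 0.004138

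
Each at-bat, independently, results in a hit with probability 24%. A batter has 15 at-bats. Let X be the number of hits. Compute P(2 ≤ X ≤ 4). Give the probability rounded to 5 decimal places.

X ~ Binomial(15, 0.24); P(2 ≤ X ≤ 4) = Σ C(15,k) p^k (1−p)^(15−k) over k:
  k=2: C(15,2)·0.24^2·0.76^13 = 0.1706823
  k=3: C(15,3)·0.24^3·0.76^12 = 0.2335653
  k=4: C(15,4)·0.24^4·0.76^11 = 0.2212723
Total = 0.6255199

0.62552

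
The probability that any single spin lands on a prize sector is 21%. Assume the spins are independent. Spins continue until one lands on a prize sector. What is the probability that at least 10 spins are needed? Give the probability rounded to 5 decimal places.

0.11985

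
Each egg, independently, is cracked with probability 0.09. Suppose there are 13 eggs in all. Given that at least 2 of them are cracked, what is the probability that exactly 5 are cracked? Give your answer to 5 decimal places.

X ~ Binomial(13, 0.09). Want P(X=5 | X≥2) = P(X=5) / P(X≥2).
P(X=5) = C(13,5)·0.09^5·0.91^8 = 0.0035737
P(X≥2) = 1 − 0.2934527 − 0.3772963 = 0.3292510
Ratio = 0.0035737 / 0.3292510 = 0.0108541

0.01085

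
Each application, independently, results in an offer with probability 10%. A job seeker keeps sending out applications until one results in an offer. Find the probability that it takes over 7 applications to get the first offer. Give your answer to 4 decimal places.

Y = number of applications to the first success; geometric, p = 0.10.
P(Y > 7) = P(first 7 all fail) = (1−p)^7 = 0.478297

0.4783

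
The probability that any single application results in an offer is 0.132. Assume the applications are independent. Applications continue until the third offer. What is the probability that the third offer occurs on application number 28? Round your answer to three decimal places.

0.023

Y = trial on which the third success occurs; negative binomial, r=3, p=0.132.
P(Y=28) = C(27,2) · p^3 · (1−p)^25
= 351 · 0.0023 · 0.02904 = 0.02344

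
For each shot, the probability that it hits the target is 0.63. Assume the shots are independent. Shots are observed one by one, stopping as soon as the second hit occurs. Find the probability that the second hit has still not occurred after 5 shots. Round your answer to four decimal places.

0.0660

Needing more than 5 shots ⇔ fewer than 2 successes in the first 5. With X ~ Binomial(5, 0.63), P(Y > 5) = P(X ≤ 1).
  k=0: C(5,0)·0.63^0·0.37^5 = 0.006934
  k=1: C(5,1)·0.63^1·0.37^4 = 0.059036
P(X ≤ 1) = 0.065970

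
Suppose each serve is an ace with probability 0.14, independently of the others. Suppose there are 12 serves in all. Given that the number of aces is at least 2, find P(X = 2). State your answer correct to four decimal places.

X ~ Binomial(12, 0.14). Want P(X=2 | X≥2) = P(X=2) / P(X≥2).
P(X=2) = C(12,2)·0.14^2·0.86^10 = 0.286276
P(X≥2) = 1 − 0.163675 − 0.319737 = 0.516589
Ratio = 0.286276 / 0.516589 = 0.554166

0.5542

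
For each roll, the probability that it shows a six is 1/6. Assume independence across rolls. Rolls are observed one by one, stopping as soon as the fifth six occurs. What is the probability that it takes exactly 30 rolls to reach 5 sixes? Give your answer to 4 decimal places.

Y = trial on which the fifth success occurs; negative binomial, r=5, p=0.166667.
P(Y=30) = C(29,4) · p^5 · (1−p)^25
= 23751 · 0.0001286 · 0.010483 = 0.032018

0.0320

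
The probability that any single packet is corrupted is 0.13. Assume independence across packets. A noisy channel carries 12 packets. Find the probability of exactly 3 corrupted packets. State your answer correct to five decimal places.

0.13801

X ~ Binomial(n=12, p=0.13).
P(X=3) = C(12,3) · p^3 · (1−p)^9
= 220 · 0.002197 · 0.28554 = 0.1380149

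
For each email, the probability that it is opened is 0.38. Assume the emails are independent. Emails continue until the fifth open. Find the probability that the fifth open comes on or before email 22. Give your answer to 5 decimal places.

Finishing within 22 emails ⇔ at least 5 successes in the first 22. With X ~ Binomial(22, 0.38), P(Y ≤ 22) = 1 − P(X ≤ 4).
  k=0: C(22,0)·0.38^0·0.62^22 = 0.0000271
  k=1: C(22,1)·0.38^1·0.62^21 = 0.0003651
  k=2: C(22,2)·0.38^2·0.62^20 = 0.0023497
  k=3: C(22,3)·0.38^3·0.62^19 = 0.0096009
  k=4: C(22,4)·0.38^4·0.62^18 = 0.0279511
1 − 0.0402939 = 0.9597061

0.95971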